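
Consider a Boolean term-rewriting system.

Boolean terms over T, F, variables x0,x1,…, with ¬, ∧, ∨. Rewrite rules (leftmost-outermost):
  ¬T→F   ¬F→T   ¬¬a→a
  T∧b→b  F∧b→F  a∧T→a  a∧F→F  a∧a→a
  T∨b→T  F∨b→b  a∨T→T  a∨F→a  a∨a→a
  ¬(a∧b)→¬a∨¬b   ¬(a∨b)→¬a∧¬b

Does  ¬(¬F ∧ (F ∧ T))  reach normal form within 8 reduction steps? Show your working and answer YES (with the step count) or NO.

Answer: YES — reaches normal form T in 6 ≤ 8 steps

Reduction:
  start: ¬(¬F ∧ (F ∧ T))
  →1  ¬¬F ∨ ¬(F ∧ T)
  →2  F ∨ ¬(F ∧ T)
  →3  ¬(F ∧ T)
  →4  ¬F ∨ ¬T
  →5  T ∨ ¬T
  →6  T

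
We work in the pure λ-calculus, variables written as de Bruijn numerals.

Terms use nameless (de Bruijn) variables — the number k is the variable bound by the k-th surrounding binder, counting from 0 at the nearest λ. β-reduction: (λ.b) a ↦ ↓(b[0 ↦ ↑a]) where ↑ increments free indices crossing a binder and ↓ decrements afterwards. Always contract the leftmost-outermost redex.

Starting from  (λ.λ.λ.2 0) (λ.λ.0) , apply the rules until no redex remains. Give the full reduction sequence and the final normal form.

  start: (λ.λ.λ.2 0) (λ.λ.0)
  step 1: λ.λ.(λ.λ.0) 0
  step 2: λ.λ.λ.0

Answer: normal form = λ.λ.λ.0  (in 2 steps)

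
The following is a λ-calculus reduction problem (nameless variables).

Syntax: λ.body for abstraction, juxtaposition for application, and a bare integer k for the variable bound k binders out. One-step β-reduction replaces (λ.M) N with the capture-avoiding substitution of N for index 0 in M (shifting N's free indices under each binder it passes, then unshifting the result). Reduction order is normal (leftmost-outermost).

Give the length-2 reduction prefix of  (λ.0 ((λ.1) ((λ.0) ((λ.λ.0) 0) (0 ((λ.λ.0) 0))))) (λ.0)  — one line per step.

Answer: after 2 steps: (λ.λ.0) ((λ.0) ((λ.λ.0) (λ.0)) ((λ.0) ((λ.λ.0) (λ.0))))

Derivation:
  start: (λ.0 ((λ.1) ((λ.0) ((λ.λ.0) 0) (0 ((λ.λ.0) 0))))) (λ.0)
  →1  (λ.0) ((λ.λ.0) ((λ.0) ((λ.λ.0) (λ.0)) ((λ.0) ((λ.λ.0) (λ.0)))))
  →2  (λ.λ.0) ((λ.0) ((λ.λ.0) (λ.0)) ((λ.0) ((λ.λ.0) (λ.0))))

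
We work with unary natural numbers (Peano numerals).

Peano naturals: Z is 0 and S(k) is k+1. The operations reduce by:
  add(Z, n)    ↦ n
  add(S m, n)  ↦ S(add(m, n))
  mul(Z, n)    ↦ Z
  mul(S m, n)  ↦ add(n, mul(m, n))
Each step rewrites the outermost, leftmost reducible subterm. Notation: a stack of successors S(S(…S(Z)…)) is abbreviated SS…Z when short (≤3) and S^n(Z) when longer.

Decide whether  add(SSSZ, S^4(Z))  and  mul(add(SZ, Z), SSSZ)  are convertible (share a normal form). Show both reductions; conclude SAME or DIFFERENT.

Term A:
  start: add(SSSZ, S^4(Z))
  step 1: S(add(SSZ, S^4(Z)))
  step 2: S(S(add(SZ, S^4(Z))))
  step 3: S(S(S(add(Z, S^4(Z)))))
  step 4: S^7(Z)

Term B:
  start: mul(add(SZ, Z), SSSZ)
  step 1: mul(S(add(Z, Z)), SSSZ)
  step 2: add(SSSZ, mul(add(Z, Z), SSSZ))
  step 3: S(add(SSZ, mul(add(Z, Z), SSSZ)))
  step 4: S(S(add(SZ, mul(add(Z, Z), SSSZ))))
  step 5: S(S(S(add(Z, mul(add(Z, Z), SSSZ)))))
  step 6: S(S(S(mul(add(Z, Z), SSSZ))))
  step 7: S(S(S(mul(Z, SSSZ))))
  step 8: SSSZ

Answer: DIFFERENT — A ⇓ S^7(Z), B ⇓ SSSZ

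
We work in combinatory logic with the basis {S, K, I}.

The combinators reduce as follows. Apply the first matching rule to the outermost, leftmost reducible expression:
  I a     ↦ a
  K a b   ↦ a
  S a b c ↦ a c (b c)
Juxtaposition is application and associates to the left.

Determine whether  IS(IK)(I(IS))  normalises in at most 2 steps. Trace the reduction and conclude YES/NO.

Answer: NO — after 2 steps the term is SK(I(IS)), not yet normal

Derivation:
  start: IS(IK)(I(IS))
  step 1: S(IK)(I(IS))
  step 2: SK(I(IS))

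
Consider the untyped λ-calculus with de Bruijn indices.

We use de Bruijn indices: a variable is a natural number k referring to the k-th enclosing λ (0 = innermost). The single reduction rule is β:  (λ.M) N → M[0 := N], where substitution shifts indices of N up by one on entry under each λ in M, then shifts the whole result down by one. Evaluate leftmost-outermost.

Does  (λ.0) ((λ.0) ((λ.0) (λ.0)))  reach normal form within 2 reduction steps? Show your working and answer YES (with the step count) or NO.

Answer: NO — after 2 steps the term is (λ.0) (λ.0), not yet normal

Reduction:
  start: (λ.0) ((λ.0) ((λ.0) (λ.0)))
  →1  (λ.0) ((λ.0) (λ.0))
  →2  (λ.0) (λ.0)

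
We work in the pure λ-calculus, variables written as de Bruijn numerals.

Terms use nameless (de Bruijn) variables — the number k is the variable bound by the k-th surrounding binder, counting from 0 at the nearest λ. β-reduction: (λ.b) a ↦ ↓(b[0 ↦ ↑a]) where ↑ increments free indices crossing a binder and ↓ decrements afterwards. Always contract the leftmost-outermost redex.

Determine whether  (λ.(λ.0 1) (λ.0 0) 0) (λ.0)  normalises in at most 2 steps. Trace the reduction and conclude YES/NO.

  start: (λ.(λ.0 1) (λ.0 0) 0) (λ.0)
  [1] (λ.0 (λ.0)) (λ.0 0) (λ.0)
  [2] (λ.0 0) (λ.0) (λ.0)

Answer: NO — after 2 steps the term is (λ.0 0) (λ.0) (λ.0), not yet normal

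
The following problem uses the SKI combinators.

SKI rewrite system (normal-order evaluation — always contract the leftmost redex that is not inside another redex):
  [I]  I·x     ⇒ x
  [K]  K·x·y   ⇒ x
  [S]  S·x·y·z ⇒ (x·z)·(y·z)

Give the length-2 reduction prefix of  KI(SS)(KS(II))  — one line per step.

  start: KI(SS)(KS(II))
  step 1: I(KS(II))
  step 2: KS(II)

Answer: after 2 steps: KS(II)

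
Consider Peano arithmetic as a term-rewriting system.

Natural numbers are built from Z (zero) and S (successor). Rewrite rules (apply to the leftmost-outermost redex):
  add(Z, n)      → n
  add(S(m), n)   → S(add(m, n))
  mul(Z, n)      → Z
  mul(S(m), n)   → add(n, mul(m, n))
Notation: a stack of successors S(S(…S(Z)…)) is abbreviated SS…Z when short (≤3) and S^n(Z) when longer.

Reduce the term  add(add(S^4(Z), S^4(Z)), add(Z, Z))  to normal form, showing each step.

Answer: normal form = S^8(Z)  (in 15 steps)

Working:
  start: add(add(S^4(Z), S^4(Z)), add(Z, Z))
  →1  add(S(add(SSSZ, S^4(Z))), add(Z, Z))
  →2  S(add(add(SSSZ, S^4(Z)), add(Z, Z)))
  →3  S(add(S(add(SSZ, S^4(Z))), add(Z, Z)))
  →4  S(S(add(add(SSZ, S^4(Z)), add(Z, Z))))
  →5  S(S(add(S(add(SZ, S^4(Z))), add(Z, Z))))
  →6  S(S(S(add(add(SZ, S^4(Z)), add(Z, Z)))))
  →7  S(S(S(add(S(add(Z, S^4(Z))), add(Z, Z)))))
  →8  S(S(S(S(add(add(Z, S^4(Z)), add(Z, Z))))))
  →9  S(S(S(S(add(S^4(Z), add(Z, Z))))))
  →10  S(S(S(S(S(add(SSSZ, add(Z, Z)))))))
  →11  S(S(S(S(S(S(add(SSZ, add(Z, Z))))))))
  →12  S(S(S(S(S(S(S(add(SZ, add(Z, Z)))))))))
  →13  S(S(S(S(S(S(S(S(add(Z, add(Z, Z))))))))))
  →14  S(S(S(S(S(S(S(S(add(Z, Z)))))))))
  →15  S^8(Z)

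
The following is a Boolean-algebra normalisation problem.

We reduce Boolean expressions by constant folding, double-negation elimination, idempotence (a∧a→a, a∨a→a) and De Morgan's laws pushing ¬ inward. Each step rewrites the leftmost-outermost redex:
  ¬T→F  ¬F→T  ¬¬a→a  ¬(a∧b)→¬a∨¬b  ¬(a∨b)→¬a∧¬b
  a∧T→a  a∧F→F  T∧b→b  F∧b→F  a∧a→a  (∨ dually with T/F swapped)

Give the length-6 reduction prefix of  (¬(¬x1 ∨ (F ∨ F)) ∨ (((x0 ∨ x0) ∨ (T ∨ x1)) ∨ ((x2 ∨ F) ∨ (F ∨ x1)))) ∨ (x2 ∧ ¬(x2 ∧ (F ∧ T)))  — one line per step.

  start: (¬(¬x1 ∨ (F ∨ F)) ∨ (((x0 ∨ x0) ∨ (T ∨ x1)) ∨ ((x2 ∨ F) ∨ (F ∨ x1)))) ∨ (x2 ∧ ¬(x2 ∧ (F ∧ T)))
  [1] ((¬¬x1 ∧ ¬(F ∨ F)) ∨ (((x0 ∨ x0) ∨ (T ∨ x1)) ∨ ((x2 ∨ F) ∨ (F ∨ x1)))) ∨ (x2 ∧ ¬(x2 ∧ (F ∧ T)))
  [2] ((x1 ∧ ¬(F ∨ F)) ∨ (((x0 ∨ x0) ∨ (T ∨ x1)) ∨ ((x2 ∨ F) ∨ (F ∨ x1)))) ∨ (x2 ∧ ¬(x2 ∧ (F ∧ T)))
  [3] ((x1 ∧ (¬F ∧ ¬F)) ∨ (((x0 ∨ x0) ∨ (T ∨ x1)) ∨ ((x2 ∨ F) ∨ (F ∨ x1)))) ∨ (x2 ∧ ¬(x2 ∧ (F ∧ T)))
  [4] ((x1 ∧ ¬F) ∨ (((x0 ∨ x0) ∨ (T ∨ x1)) ∨ ((x2 ∨ F) ∨ (F ∨ x1)))) ∨ (x2 ∧ ¬(x2 ∧ (F ∧ T)))
  [5] ((x1 ∧ T) ∨ (((x0 ∨ x0) ∨ (T ∨ x1)) ∨ ((x2 ∨ F) ∨ (F ∨ x1)))) ∨ (x2 ∧ ¬(x2 ∧ (F ∧ T)))
  [6] (x1 ∨ (((x0 ∨ x0) ∨ (T ∨ x1)) ∨ ((x2 ∨ F) ∨ (F ∨ x1)))) ∨ (x2 ∧ ¬(x2 ∧ (F ∧ T)))

Answer: after 6 steps: (x1 ∨ (((x0 ∨ x0) ∨ (T ∨ x1)) ∨ ((x2 ∨ F) ∨ (F ∨ x1)))) ∨ (x2 ∧ ¬(x2 ∧ (F ∧ T)))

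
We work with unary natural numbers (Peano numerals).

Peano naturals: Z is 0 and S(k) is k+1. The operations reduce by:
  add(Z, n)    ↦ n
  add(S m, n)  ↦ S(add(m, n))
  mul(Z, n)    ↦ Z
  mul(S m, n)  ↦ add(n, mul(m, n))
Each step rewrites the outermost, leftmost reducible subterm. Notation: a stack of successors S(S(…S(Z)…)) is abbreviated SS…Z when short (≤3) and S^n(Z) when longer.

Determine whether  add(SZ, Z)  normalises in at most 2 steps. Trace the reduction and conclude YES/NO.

Answer: YES — reaches normal form SZ in 2 ≤ 2 steps

Derivation:
  start: add(SZ, Z)
  step 1: S(add(Z, Z))
  step 2: SZ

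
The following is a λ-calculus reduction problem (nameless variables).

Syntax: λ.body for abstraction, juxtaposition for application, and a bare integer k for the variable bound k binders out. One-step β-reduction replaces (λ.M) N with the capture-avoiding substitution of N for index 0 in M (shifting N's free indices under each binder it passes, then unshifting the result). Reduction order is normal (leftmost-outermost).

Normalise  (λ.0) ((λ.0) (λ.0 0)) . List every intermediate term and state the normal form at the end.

Answer: normal form = λ.0 0  (in 2 steps)

Reduction:
  start: (λ.0) ((λ.0) (λ.0 0))
  step 1: (λ.0) (λ.0 0)
  step 2: λ.0 0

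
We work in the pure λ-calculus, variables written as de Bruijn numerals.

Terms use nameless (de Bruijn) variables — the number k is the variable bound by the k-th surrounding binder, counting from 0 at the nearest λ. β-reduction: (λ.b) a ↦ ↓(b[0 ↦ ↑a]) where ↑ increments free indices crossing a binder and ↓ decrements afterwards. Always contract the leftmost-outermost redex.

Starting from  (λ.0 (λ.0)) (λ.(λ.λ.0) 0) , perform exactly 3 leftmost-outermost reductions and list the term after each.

  start: (λ.0 (λ.0)) (λ.(λ.λ.0) 0)
  step 1: (λ.(λ.λ.0) 0) (λ.0)
  step 2: (λ.λ.0) (λ.0)
  step 3: λ.0

Answer: after 3 steps: λ.0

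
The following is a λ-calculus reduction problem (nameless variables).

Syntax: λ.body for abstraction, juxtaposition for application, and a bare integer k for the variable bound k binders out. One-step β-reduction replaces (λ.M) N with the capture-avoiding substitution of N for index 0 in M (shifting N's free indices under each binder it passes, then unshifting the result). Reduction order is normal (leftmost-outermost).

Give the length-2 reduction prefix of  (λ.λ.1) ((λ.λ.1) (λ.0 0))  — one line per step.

Answer: after 2 steps: λ.λ.λ.0 0

Derivation:
  start: (λ.λ.1) ((λ.λ.1) (λ.0 0))
  →1  λ.(λ.λ.1) (λ.0 0)
  →2  λ.λ.λ.0 0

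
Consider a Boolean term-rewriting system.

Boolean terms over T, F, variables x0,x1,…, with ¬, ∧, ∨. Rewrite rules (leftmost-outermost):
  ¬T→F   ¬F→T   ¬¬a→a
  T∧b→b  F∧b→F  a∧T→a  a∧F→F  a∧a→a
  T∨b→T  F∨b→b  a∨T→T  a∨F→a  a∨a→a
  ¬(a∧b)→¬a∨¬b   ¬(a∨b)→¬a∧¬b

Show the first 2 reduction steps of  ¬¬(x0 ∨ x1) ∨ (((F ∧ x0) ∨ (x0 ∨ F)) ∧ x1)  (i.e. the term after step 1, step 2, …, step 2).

Answer: after 2 steps: (x0 ∨ x1) ∨ ((F ∨ (x0 ∨ F)) ∧ x1)

Reduction:
  start: ¬¬(x0 ∨ x1) ∨ (((F ∧ x0) ∨ (x0 ∨ F)) ∧ x1)
  →1  (x0 ∨ x1) ∨ (((F ∧ x0) ∨ (x0 ∨ F)) ∧ x1)
  →2  (x0 ∨ x1) ∨ ((F ∨ (x0 ∨ F)) ∧ x1)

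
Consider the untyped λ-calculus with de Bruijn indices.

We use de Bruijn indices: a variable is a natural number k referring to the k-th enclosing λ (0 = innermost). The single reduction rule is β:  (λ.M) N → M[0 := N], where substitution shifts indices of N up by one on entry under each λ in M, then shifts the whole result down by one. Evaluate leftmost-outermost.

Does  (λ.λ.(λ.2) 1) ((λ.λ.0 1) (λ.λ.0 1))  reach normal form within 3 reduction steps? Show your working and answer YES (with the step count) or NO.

  start: (λ.λ.(λ.2) 1) ((λ.λ.0 1) (λ.λ.0 1))
  [1] λ.(λ.(λ.λ.0 1) (λ.λ.0 1)) ((λ.λ.0 1) (λ.λ.0 1))
  [2] λ.(λ.λ.0 1) (λ.λ.0 1)
  [3] λ.λ.0 (λ.λ.0 1)

Answer: YES — reaches normal form λ.λ.0 (λ.λ.0 1) in 3 ≤ 3 steps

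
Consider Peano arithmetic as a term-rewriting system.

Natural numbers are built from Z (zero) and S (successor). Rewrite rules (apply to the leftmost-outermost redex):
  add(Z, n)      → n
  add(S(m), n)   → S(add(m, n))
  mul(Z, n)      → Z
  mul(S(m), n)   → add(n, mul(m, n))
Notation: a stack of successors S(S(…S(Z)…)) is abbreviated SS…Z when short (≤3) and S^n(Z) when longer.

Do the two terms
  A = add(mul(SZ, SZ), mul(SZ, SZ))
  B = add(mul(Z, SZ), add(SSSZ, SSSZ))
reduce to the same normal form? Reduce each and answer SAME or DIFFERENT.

Term A:
  start: add(mul(SZ, SZ), mul(SZ, SZ))
  →1  add(add(SZ, mul(Z, SZ)), mul(SZ, SZ))
  →2  add(S(add(Z, mul(Z, SZ))), mul(SZ, SZ))
  →3  S(add(add(Z, mul(Z, SZ)), mul(SZ, SZ)))
  →4  S(add(mul(Z, SZ), mul(SZ, SZ)))
  →5  S(add(Z, mul(SZ, SZ)))
  →6  S(mul(SZ, SZ))
  →7  S(add(SZ, mul(Z, SZ)))
  →8  S(S(add(Z, mul(Z, SZ))))
  →9  S(S(mul(Z, SZ)))
  →10  SSZ

Term B:
  start: add(mul(Z, SZ), add(SSSZ, SSSZ))
  →1  add(Z, add(SSSZ, SSSZ))
  →2  add(SSSZ, SSSZ)
  →3  S(add(SSZ, SSSZ))
  →4  S(S(add(SZ, SSSZ)))
  →5  S(S(S(add(Z, SSSZ))))
  →6  S^6(Z)

Answer: DIFFERENT — A ⇓ SSZ, B ⇓ S^6(Z)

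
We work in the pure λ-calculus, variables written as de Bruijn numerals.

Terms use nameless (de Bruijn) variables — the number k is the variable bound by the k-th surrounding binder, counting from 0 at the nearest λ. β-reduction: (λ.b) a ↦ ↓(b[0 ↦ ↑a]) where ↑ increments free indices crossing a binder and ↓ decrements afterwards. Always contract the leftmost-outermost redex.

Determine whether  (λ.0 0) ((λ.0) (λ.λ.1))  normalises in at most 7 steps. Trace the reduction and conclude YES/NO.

  start: (λ.0 0) ((λ.0) (λ.λ.1))
  step 1: (λ.0) (λ.λ.1) ((λ.0) (λ.λ.1))
  step 2: (λ.λ.1) ((λ.0) (λ.λ.1))
  step 3: λ.(λ.0) (λ.λ.1)
  step 4: λ.λ.λ.1

Answer: YES — reaches normal form λ.λ.λ.1 in 4 ≤ 7 steps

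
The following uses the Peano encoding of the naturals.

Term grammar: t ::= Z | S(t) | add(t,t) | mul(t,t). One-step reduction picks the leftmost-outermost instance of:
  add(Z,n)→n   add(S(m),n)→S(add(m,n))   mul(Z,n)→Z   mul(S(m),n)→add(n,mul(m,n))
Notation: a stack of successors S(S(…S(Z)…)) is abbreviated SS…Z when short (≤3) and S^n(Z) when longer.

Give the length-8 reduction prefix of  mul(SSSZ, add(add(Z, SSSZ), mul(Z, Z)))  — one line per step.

  start: mul(SSSZ, add(add(Z, SSSZ), mul(Z, Z)))
  step 1: add(add(add(Z, SSSZ), mul(Z, Z)), mul(SSZ, add(add(Z, SSSZ), mul(Z, Z))))
  step 2: add(add(SSSZ, mul(Z, Z)), mul(SSZ, add(add(Z, SSSZ), mul(Z, Z))))
  step 3: add(S(add(SSZ, mul(Z, Z))), mul(SSZ, add(add(Z, SSSZ), mul(Z, Z))))
  step 4: S(add(add(SSZ, mul(Z, Z)), mul(SSZ, add(add(Z, SSSZ), mul(Z, Z)))))
  step 5: S(add(S(add(SZ, mul(Z, Z))), mul(SSZ, add(add(Z, SSSZ), mul(Z, Z)))))
  step 6: S(S(add(add(SZ, mul(Z, Z)), mul(SSZ, add(add(Z, SSSZ), mul(Z, Z))))))
  step 7: S(S(add(S(add(Z, mul(Z, Z))), mul(SSZ, add(add(Z, SSSZ), mul(Z, Z))))))
  step 8: S(S(S(add(add(Z, mul(Z, Z)), mul(SSZ, add(add(Z, SSSZ), mul(Z, Z)))))))

Answer: after 8 steps: S(S(S(add(add(Z, mul(Z, Z)), mul(SSZ, add(add(Z, SSSZ), mul(Z, Z)))))))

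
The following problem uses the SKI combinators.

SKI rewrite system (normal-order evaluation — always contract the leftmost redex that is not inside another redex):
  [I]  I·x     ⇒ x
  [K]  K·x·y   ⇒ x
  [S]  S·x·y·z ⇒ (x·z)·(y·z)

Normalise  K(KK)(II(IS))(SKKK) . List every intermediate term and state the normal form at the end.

  start: K(KK)(II(IS))(SKKK)
  [1] KK(SKKK)
  [2] K

Answer: normal form = K  (in 2 steps)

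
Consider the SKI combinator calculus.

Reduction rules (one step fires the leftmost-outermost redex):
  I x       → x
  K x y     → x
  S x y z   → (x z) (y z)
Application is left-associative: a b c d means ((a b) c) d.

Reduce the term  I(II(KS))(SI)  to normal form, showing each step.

  start: I(II(KS))(SI)
  →1  II(KS)(SI)
  →2  I(KS)(SI)
  →3  KS(SI)
  →4  S

Answer: normal form = S  (in 4 steps)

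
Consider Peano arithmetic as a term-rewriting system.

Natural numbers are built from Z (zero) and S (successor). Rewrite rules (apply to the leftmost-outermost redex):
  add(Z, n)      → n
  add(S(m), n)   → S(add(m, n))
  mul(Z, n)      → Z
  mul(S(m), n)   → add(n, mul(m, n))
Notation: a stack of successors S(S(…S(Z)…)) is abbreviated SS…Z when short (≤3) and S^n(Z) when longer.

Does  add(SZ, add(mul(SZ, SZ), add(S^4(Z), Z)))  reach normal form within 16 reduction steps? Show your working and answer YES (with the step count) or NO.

Answer: YES — reaches normal form S^6(Z) in 13 ≤ 16 steps

Working:
  start: add(SZ, add(mul(SZ, SZ), add(S^4(Z), Z)))
  [1] S(add(Z, add(mul(SZ, SZ), add(S^4(Z), Z))))
  [2] S(add(mul(SZ, SZ), add(S^4(Z), Z)))
  [3] S(add(add(SZ, mul(Z, SZ)), add(S^4(Z), Z)))
  [4] S(add(S(add(Z, mul(Z, SZ))), add(S^4(Z), Z)))
  [5] S(S(add(add(Z, mul(Z, SZ)), add(S^4(Z), Z))))
  [6] S(S(add(mul(Z, SZ), add(S^4(Z), Z))))
  [7] S(S(add(Z, add(S^4(Z), Z))))
  [8] S(S(add(S^4(Z), Z)))
  [9] S(S(S(add(SSSZ, Z))))
  [10] S(S(S(S(add(SSZ, Z)))))
  [11] S(S(S(S(S(add(SZ, Z))))))
  [12] S(S(S(S(S(S(add(Z, Z)))))))
  [13] S^6(Z)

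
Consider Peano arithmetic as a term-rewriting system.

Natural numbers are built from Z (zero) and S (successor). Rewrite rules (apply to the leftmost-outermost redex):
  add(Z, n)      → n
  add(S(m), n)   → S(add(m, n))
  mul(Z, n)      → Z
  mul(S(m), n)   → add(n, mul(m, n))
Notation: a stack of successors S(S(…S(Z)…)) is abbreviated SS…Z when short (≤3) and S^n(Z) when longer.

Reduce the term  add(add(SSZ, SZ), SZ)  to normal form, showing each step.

Answer: normal form = S^4(Z)  (in 7 steps)

Working:
  start: add(add(SSZ, SZ), SZ)
  [1] add(S(add(SZ, SZ)), SZ)
  [2] S(add(add(SZ, SZ), SZ))
  [3] S(add(S(add(Z, SZ)), SZ))
  [4] S(S(add(add(Z, SZ), SZ)))
  [5] S(S(add(SZ, SZ)))
  [6] S(S(S(add(Z, SZ))))
  [7] S^4(Z)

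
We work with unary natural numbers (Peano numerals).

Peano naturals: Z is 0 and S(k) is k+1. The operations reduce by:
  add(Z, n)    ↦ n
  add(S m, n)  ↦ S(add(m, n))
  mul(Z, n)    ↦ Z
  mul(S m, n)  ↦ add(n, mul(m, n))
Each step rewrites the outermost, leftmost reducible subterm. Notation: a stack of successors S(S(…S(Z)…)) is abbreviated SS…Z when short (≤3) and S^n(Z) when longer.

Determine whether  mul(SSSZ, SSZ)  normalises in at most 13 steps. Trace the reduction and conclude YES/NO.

Answer: YES — reaches normal form S^6(Z) in 13 ≤ 13 steps

Reduction:
  start: mul(SSSZ, SSZ)
  →1  add(SSZ, mul(SSZ, SSZ))
  →2  S(add(SZ, mul(SSZ, SSZ)))
  →3  S(S(add(Z, mul(SSZ, SSZ))))
  →4  S(S(mul(SSZ, SSZ)))
  →5  S(S(add(SSZ, mul(SZ, SSZ))))
  →6  S(S(S(add(SZ, mul(SZ, SSZ)))))
  →7  S(S(S(S(add(Z, mul(SZ, SSZ))))))
  →8  S(S(S(S(mul(SZ, SSZ)))))
  →9  S(S(S(S(add(SSZ, mul(Z, SSZ))))))
  →10  S(S(S(S(S(add(SZ, mul(Z, SSZ)))))))
  →11  S(S(S(S(S(S(add(Z, mul(Z, SSZ))))))))
  →12  S(S(S(S(S(S(mul(Z, SSZ)))))))
  →13  S^6(Z)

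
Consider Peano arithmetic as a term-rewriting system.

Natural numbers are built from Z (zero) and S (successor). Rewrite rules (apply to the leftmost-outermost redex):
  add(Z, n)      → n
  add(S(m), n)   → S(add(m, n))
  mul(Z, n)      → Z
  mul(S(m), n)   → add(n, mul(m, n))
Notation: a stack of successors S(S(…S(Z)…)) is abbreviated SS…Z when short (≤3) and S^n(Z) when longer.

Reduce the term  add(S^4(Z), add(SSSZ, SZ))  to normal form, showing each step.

Answer: normal form = S^8(Z)  (in 9 steps)

Derivation:
  start: add(S^4(Z), add(SSSZ, SZ))
  [1] S(add(SSSZ, add(SSSZ, SZ)))
  [2] S(S(add(SSZ, add(SSSZ, SZ))))
  [3] S(S(S(add(SZ, add(SSSZ, SZ)))))
  [4] S(S(S(S(add(Z, add(SSSZ, SZ))))))
  [5] S(S(S(S(add(SSSZ, SZ)))))
  [6] S(S(S(S(S(add(SSZ, SZ))))))
  [7] S(S(S(S(S(S(add(SZ, SZ)))))))
  [8] S(S(S(S(S(S(S(add(Z, SZ))))))))
  [9] S^8(Z)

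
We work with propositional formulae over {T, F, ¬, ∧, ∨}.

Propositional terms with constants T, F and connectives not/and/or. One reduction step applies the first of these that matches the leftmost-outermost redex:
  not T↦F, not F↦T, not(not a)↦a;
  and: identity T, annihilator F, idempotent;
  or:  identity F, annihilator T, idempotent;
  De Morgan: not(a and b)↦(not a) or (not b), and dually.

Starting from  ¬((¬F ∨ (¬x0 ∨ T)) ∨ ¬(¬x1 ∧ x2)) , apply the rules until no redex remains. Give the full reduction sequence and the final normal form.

  start: ¬((¬F ∨ (¬x0 ∨ T)) ∨ ¬(¬x1 ∧ x2))
  step 1: ¬(¬F ∨ (¬x0 ∨ T)) ∧ ¬¬(¬x1 ∧ x2)
  step 2: (¬¬F ∧ ¬(¬x0 ∨ T)) ∧ ¬¬(¬x1 ∧ x2)
  step 3: (F ∧ ¬(¬x0 ∨ T)) ∧ ¬¬(¬x1 ∧ x2)
  step 4: F ∧ ¬¬(¬x1 ∧ x2)
  step 5: F

Answer: normal form = F  (in 5 steps)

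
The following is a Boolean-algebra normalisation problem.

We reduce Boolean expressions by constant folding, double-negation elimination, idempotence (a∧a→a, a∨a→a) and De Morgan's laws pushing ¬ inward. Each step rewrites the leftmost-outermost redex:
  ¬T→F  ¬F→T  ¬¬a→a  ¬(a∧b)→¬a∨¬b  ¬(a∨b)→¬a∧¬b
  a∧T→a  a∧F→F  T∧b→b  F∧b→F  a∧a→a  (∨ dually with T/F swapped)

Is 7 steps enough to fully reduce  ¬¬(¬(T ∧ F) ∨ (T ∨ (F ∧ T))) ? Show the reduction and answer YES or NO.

Answer: YES — reaches normal form T in 6 ≤ 7 steps

Reduction:
  start: ¬¬(¬(T ∧ F) ∨ (T ∨ (F ∧ T)))
  →1  ¬(T ∧ F) ∨ (T ∨ (F ∧ T))
  →2  (¬T ∨ ¬F) ∨ (T ∨ (F ∧ T))
  →3  (F ∨ ¬F) ∨ (T ∨ (F ∧ T))
  →4  ¬F ∨ (T ∨ (F ∧ T))
  →5  T ∨ (T ∨ (F ∧ T))
  →6  T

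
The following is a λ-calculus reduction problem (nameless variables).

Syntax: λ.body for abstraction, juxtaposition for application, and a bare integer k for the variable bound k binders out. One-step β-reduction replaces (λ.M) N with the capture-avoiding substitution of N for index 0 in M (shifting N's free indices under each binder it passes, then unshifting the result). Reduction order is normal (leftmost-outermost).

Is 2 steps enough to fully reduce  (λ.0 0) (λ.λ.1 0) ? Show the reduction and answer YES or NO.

Answer: NO — after 2 steps the term is λ.(λ.λ.1 0) 0, not yet normal

Working:
  start: (λ.0 0) (λ.λ.1 0)
  →1  (λ.λ.1 0) (λ.λ.1 0)
  →2  λ.(λ.λ.1 0) 0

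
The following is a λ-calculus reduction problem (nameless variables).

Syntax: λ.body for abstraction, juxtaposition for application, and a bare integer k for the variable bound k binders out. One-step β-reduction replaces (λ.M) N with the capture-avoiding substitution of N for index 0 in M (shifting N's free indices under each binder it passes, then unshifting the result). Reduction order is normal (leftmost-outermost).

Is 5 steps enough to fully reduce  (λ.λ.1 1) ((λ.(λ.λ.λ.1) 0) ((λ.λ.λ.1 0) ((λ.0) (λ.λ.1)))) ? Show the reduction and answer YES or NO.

Answer: NO — after 5 steps the term is λ.λ.(λ.λ.λ.1) ((λ.λ.λ.1 0) ((λ.0) (λ.λ.1))), not yet normal

Reduction:
  start: (λ.λ.1 1) ((λ.(λ.λ.λ.1) 0) ((λ.λ.λ.1 0) ((λ.0) (λ.λ.1))))
  →1  λ.(λ.(λ.λ.λ.1) 0) ((λ.λ.λ.1 0) ((λ.0) (λ.λ.1))) ((λ.(λ.λ.λ.1) 0) ((λ.λ.λ.1 0) ((λ.0) (λ.λ.1))))
  →2  λ.(λ.λ.λ.1) ((λ.λ.λ.1 0) ((λ.0) (λ.λ.1))) ((λ.(λ.λ.λ.1) 0) ((λ.λ.λ.1 0) ((λ.0) (λ.λ.1))))
  →3  λ.(λ.λ.1) ((λ.(λ.λ.λ.1) 0) ((λ.λ.λ.1 0) ((λ.0) (λ.λ.1))))
  →4  λ.λ.(λ.(λ.λ.λ.1) 0) ((λ.λ.λ.1 0) ((λ.0) (λ.λ.1)))
  →5  λ.λ.(λ.λ.λ.1) ((λ.λ.λ.1 0) ((λ.0) (λ.λ.1)))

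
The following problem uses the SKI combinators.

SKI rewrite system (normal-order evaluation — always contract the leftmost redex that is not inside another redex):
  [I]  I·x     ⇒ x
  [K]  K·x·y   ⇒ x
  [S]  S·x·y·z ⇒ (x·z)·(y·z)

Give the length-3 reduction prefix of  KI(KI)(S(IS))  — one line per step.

Answer: after 3 steps: SS

Reduction:
  start: KI(KI)(S(IS))
  →1  I(S(IS))
  →2  S(IS)
  →3  SS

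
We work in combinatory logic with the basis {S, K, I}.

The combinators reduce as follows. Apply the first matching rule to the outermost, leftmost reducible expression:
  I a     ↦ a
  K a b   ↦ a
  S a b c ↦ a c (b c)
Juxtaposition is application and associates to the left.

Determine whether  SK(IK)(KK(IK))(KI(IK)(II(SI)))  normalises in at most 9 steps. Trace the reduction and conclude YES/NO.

  start: SK(IK)(KK(IK))(KI(IK)(II(SI)))
  [1] K(KK(IK))(IK(KK(IK)))(KI(IK)(II(SI)))
  [2] KK(IK)(KI(IK)(II(SI)))
  [3] K(KI(IK)(II(SI)))
  [4] K(I(II(SI)))
  [5] K(II(SI))
  [6] K(I(SI))
  [7] K(SI)

Answer: YES — reaches normal form K(SI) in 7 ≤ 9 steps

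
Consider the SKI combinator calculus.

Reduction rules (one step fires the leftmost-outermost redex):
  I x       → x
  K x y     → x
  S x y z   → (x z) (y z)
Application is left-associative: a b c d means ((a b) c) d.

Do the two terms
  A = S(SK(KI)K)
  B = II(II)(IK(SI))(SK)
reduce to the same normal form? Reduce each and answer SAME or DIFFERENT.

Term A:
  start: S(SK(KI)K)
  [1] S(KK(KIK))
  [2] SK

Term B:
  start: II(II)(IK(SI))(SK)
  [1] I(II)(IK(SI))(SK)
  [2] II(IK(SI))(SK)
  [3] I(IK(SI))(SK)
  [4] IK(SI)(SK)
  [5] K(SI)(SK)
  [6] SI

Answer: DIFFERENT — A ⇓ SK, B ⇓ SI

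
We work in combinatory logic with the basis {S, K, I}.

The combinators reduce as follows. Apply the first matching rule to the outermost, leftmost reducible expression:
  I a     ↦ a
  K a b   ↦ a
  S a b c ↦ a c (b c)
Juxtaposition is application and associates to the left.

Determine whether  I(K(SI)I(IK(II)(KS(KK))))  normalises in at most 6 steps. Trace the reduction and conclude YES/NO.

  start: I(K(SI)I(IK(II)(KS(KK))))
  step 1: K(SI)I(IK(II)(KS(KK)))
  step 2: SI(IK(II)(KS(KK)))
  step 3: SI(K(II)(KS(KK)))
  step 4: SI(II)
  step 5: SII

Answer: YES — reaches normal form SII in 5 ≤ 6 steps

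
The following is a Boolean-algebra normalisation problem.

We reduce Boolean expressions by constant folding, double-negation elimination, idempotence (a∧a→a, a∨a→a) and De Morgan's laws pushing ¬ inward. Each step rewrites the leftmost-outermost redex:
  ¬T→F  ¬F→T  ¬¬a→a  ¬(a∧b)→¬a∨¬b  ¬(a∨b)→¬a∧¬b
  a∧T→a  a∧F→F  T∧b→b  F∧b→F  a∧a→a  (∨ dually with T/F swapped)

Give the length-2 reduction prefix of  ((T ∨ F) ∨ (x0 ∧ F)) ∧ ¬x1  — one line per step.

  start: ((T ∨ F) ∨ (x0 ∧ F)) ∧ ¬x1
  step 1: (T ∨ (x0 ∧ F)) ∧ ¬x1
  step 2: T ∧ ¬x1

Answer: after 2 steps: T ∧ ¬x1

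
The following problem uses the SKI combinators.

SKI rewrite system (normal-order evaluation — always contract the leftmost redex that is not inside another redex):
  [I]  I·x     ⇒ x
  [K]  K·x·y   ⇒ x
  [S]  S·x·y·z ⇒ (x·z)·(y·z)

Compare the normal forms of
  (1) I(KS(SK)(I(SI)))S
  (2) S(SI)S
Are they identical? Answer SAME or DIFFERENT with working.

Answer: SAME — A ⇓ S(SI)S, B ⇓ S(SI)S

Derivation:
Term A:
  start: I(KS(SK)(I(SI)))S
  →1  KS(SK)(I(SI))S
  →2  S(I(SI))S
  →3  S(SI)S

Term B:
  start: S(SI)S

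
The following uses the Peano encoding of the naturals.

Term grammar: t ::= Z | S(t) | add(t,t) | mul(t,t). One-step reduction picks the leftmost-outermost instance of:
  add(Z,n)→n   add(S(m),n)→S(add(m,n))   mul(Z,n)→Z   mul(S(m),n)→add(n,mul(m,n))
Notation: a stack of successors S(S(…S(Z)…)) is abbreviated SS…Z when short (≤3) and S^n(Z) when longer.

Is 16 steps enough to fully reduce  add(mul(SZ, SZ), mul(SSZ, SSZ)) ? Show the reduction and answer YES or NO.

Answer: YES — reaches normal form S^5(Z) in 15 ≤ 16 steps

Reduction:
  start: add(mul(SZ, SZ), mul(SSZ, SSZ))
  [1] add(add(SZ, mul(Z, SZ)), mul(SSZ, SSZ))
  [2] add(S(add(Z, mul(Z, SZ))), mul(SSZ, SSZ))
  [3] S(add(add(Z, mul(Z, SZ)), mul(SSZ, SSZ)))
  [4] S(add(mul(Z, SZ), mul(SSZ, SSZ)))
  [5] S(add(Z, mul(SSZ, SSZ)))
  [6] S(mul(SSZ, SSZ))
  [7] S(add(SSZ, mul(SZ, SSZ)))
  [8] S(S(add(SZ, mul(SZ, SSZ))))
  [9] S(S(S(add(Z, mul(SZ, SSZ)))))
  [10] S(S(S(mul(SZ, SSZ))))
  [11] S(S(S(add(SSZ, mul(Z, SSZ)))))
  [12] S(S(S(S(add(SZ, mul(Z, SSZ))))))
  [13] S(S(S(S(S(add(Z, mul(Z, SSZ)))))))
  [14] S(S(S(S(S(mul(Z, SSZ))))))
  [15] S^5(Z)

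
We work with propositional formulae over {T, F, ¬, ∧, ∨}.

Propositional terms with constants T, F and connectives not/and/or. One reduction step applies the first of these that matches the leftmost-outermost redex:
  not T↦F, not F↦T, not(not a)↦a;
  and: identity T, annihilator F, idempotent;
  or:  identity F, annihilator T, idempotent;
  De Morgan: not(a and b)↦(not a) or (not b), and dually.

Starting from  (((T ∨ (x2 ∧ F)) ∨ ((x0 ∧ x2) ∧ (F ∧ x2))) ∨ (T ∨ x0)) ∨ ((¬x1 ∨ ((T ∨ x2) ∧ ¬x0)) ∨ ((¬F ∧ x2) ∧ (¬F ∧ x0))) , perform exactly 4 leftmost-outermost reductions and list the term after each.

Answer: after 4 steps: T

Derivation:
  start: (((T ∨ (x2 ∧ F)) ∨ ((x0 ∧ x2) ∧ (F ∧ x2))) ∨ (T ∨ x0)) ∨ ((¬x1 ∨ ((T ∨ x2) ∧ ¬x0)) ∨ ((¬F ∧ x2) ∧ (¬F ∧ x0)))
  [1] ((T ∨ ((x0 ∧ x2) ∧ (F ∧ x2))) ∨ (T ∨ x0)) ∨ ((¬x1 ∨ ((T ∨ x2) ∧ ¬x0)) ∨ ((¬F ∧ x2) ∧ (¬F ∧ x0)))
  [2] (T ∨ (T ∨ x0)) ∨ ((¬x1 ∨ ((T ∨ x2) ∧ ¬x0)) ∨ ((¬F ∧ x2) ∧ (¬F ∧ x0)))
  [3] T ∨ ((¬x1 ∨ ((T ∨ x2) ∧ ¬x0)) ∨ ((¬F ∧ x2) ∧ (¬F ∧ x0)))
  [4] T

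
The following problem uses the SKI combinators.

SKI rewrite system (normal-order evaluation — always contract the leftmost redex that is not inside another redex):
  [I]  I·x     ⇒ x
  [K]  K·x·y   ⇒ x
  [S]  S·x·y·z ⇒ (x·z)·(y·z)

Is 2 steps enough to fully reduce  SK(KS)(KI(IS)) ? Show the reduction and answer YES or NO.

  start: SK(KS)(KI(IS))
  →1  K(KI(IS))(KS(KI(IS)))
  →2  KI(IS)

Answer: NO — after 2 steps the term is KI(IS), not yet normal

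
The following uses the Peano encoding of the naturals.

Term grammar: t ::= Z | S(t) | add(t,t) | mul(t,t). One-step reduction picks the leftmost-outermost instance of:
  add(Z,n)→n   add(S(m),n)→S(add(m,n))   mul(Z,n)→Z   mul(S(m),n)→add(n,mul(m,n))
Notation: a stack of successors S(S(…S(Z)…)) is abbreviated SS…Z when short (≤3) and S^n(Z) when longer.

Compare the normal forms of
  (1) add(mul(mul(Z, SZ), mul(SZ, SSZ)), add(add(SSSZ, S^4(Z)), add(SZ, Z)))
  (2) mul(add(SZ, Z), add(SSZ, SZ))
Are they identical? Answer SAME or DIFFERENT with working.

Term A:
  start: add(mul(mul(Z, SZ), mul(SZ, SSZ)), add(add(SSSZ, S^4(Z)), add(SZ, Z)))
  [1] add(mul(Z, mul(SZ, SSZ)), add(add(SSSZ, S^4(Z)), add(SZ, Z)))
  [2] add(Z, add(add(SSSZ, S^4(Z)), add(SZ, Z)))
  [3] add(add(SSSZ, S^4(Z)), add(SZ, Z))
  [4] add(S(add(SSZ, S^4(Z))), add(SZ, Z))
  [5] S(add(add(SSZ, S^4(Z)), add(SZ, Z)))
  [6] S(add(S(add(SZ, S^4(Z))), add(SZ, Z)))
  [7] S(S(add(add(SZ, S^4(Z)), add(SZ, Z))))
  [8] S(S(add(S(add(Z, S^4(Z))), add(SZ, Z))))
  [9] S(S(S(add(add(Z, S^4(Z)), add(SZ, Z)))))
  [10] S(S(S(add(S^4(Z), add(SZ, Z)))))
  [11] S(S(S(S(add(SSSZ, add(SZ, Z))))))
  [12] S(S(S(S(S(add(SSZ, add(SZ, Z)))))))
  [13] S(S(S(S(S(S(add(SZ, add(SZ, Z))))))))
  [14] S(S(S(S(S(S(S(add(Z, add(SZ, Z)))))))))
  [15] S(S(S(S(S(S(S(add(SZ, Z))))))))
  [16] S(S(S(S(S(S(S(S(add(Z, Z)))))))))
  [17] S^8(Z)

Term B:
  start: mul(add(SZ, Z), add(SSZ, SZ))
  [1] mul(S(add(Z, Z)), add(SSZ, SZ))
  [2] add(add(SSZ, SZ), mul(add(Z, Z), add(SSZ, SZ)))
  [3] add(S(add(SZ, SZ)), mul(add(Z, Z), add(SSZ, SZ)))
  [4] S(add(add(SZ, SZ), mul(add(Z, Z), add(SSZ, SZ))))
  [5] S(add(S(add(Z, SZ)), mul(add(Z, Z), add(SSZ, SZ))))
  [6] S(S(add(add(Z, SZ), mul(add(Z, Z), add(SSZ, SZ)))))
  [7] S(S(add(SZ, mul(add(Z, Z), add(SSZ, SZ)))))
  [8] S(S(S(add(Z, mul(add(Z, Z), add(SSZ, SZ))))))
  [9] S(S(S(mul(add(Z, Z), add(SSZ, SZ)))))
  [10] S(S(S(mul(Z, add(SSZ, SZ)))))
  [11] SSSZ

Answer: DIFFERENT — A ⇓ S^8(Z), B ⇓ SSSZ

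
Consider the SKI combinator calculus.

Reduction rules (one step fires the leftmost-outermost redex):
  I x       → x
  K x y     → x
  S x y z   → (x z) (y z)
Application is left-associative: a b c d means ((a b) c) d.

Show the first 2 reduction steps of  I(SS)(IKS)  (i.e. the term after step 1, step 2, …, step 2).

  start: I(SS)(IKS)
  →1  SS(IKS)
  →2  SS(KS)

Answer: after 2 steps: SS(KS)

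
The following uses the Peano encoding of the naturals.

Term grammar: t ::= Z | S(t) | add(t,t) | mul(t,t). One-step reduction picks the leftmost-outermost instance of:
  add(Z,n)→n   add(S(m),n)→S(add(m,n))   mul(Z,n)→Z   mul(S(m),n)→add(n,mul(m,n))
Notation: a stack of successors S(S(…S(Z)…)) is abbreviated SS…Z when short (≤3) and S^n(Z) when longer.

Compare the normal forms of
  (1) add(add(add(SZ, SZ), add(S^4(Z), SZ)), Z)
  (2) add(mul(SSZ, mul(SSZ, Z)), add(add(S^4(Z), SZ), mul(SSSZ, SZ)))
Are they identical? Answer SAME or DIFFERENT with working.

Term A:
  start: add(add(add(SZ, SZ), add(S^4(Z), SZ)), Z)
  →1  add(add(S(add(Z, SZ)), add(S^4(Z), SZ)), Z)
  →2  add(S(add(add(Z, SZ), add(S^4(Z), SZ))), Z)
  →3  S(add(add(add(Z, SZ), add(S^4(Z), SZ)), Z))
  →4  S(add(add(SZ, add(S^4(Z), SZ)), Z))
  →5  S(add(S(add(Z, add(S^4(Z), SZ))), Z))
  →6  S(S(add(add(Z, add(S^4(Z), SZ)), Z)))
  →7  S(S(add(add(S^4(Z), SZ), Z)))
  →8  S(S(add(S(add(SSSZ, SZ)), Z)))
  →9  S(S(S(add(add(SSSZ, SZ), Z))))
  →10  S(S(S(add(S(add(SSZ, SZ)), Z))))
  →11  S(S(S(S(add(add(SSZ, SZ), Z)))))
  →12  S(S(S(S(add(S(add(SZ, SZ)), Z)))))
  →13  S(S(S(S(S(add(add(SZ, SZ), Z))))))
  →14  S(S(S(S(S(add(S(add(Z, SZ)), Z))))))
  →15  S(S(S(S(S(S(add(add(Z, SZ), Z)))))))
  →16  S(S(S(S(S(S(add(SZ, Z)))))))
  →17  S(S(S(S(S(S(S(add(Z, Z))))))))
  →18  S^7(Z)

Term B:
  start: add(mul(SSZ, mul(SSZ, Z)), add(add(S^4(Z), SZ), mul(SSSZ, SZ)))
  →1  add(add(mul(SSZ, Z), mul(SZ, mul(SSZ, Z))), add(add(S^4(Z), SZ), mul(SSSZ, SZ)))
  →2  add(add(add(Z, mul(SZ, Z)), mul(SZ, mul(SSZ, Z))), add(add(S^4(Z), SZ), mul(SSSZ, SZ)))
  →3  add(add(mul(SZ, Z), mul(SZ, mul(SSZ, Z))), add(add(S^4(Z), SZ), mul(SSSZ, SZ)))
  →4  add(add(add(Z, mul(Z, Z)), mul(SZ, mul(SSZ, Z))), add(add(S^4(Z), SZ), mul(SSSZ, SZ)))
  →5  add(add(mul(Z, Z), mul(SZ, mul(SSZ, Z))), add(add(S^4(Z), SZ), mul(SSSZ, SZ)))
  →6  add(add(Z, mul(SZ, mul(SSZ, Z))), add(add(S^4(Z), SZ), mul(SSSZ, SZ)))
  →7  add(mul(SZ, mul(SSZ, Z)), add(add(S^4(Z), SZ), mul(SSSZ, SZ)))
  →8  add(add(mul(SSZ, Z), mul(Z, mul(SSZ, Z))), add(add(S^4(Z), SZ), mul(SSSZ, SZ)))
  →9  add(add(add(Z, mul(SZ, Z)), mul(Z, mul(SSZ, Z))), add(add(S^4(Z), SZ), mul(SSSZ, SZ)))
  →10  add(add(mul(SZ, Z), mul(Z, mul(SSZ, Z))), add(add(S^4(Z), SZ), mul(SSSZ, SZ)))
  →11  add(add(add(Z, mul(Z, Z)), mul(Z, mul(SSZ, Z))), add(add(S^4(Z), SZ), mul(SSSZ, SZ)))
  →12  add(add(mul(Z, Z), mul(Z, mul(SSZ, Z))), add(add(S^4(Z), SZ), mul(SSSZ, SZ)))
  →13  add(add(Z, mul(Z, mul(SSZ, Z))), add(add(S^4(Z), SZ), mul(SSSZ, SZ)))
  →14  add(mul(Z, mul(SSZ, Z)), add(add(S^4(Z), SZ), mul(SSSZ, SZ)))
  →15  add(Z, add(add(S^4(Z), SZ), mul(SSSZ, SZ)))
  →16  add(add(S^4(Z), SZ), mul(SSSZ, SZ))
  →17  add(S(add(SSSZ, SZ)), mul(SSSZ, SZ))
  →18  S(add(add(SSSZ, SZ), mul(SSSZ, SZ)))
  →19  S(add(S(add(SSZ, SZ)), mul(SSSZ, SZ)))
  →20  S(S(add(add(SSZ, SZ), mul(SSSZ, SZ))))
  →21  S(S(add(S(add(SZ, SZ)), mul(SSSZ, SZ))))
  →22  S(S(S(add(add(SZ, SZ), mul(SSSZ, SZ)))))
  →23  S(S(S(add(S(add(Z, SZ)), mul(SSSZ, SZ)))))
  →24  S(S(S(S(add(add(Z, SZ), mul(SSSZ, SZ))))))
  →25  S(S(S(S(add(SZ, mul(SSSZ, SZ))))))
  →26  S(S(S(S(S(add(Z, mul(SSSZ, SZ)))))))
  →27  S(S(S(S(S(mul(SSSZ, SZ))))))
  →28  S(S(S(S(S(add(SZ, mul(SSZ, SZ)))))))
  →29  S(S(S(S(S(S(add(Z, mul(SSZ, SZ))))))))
  →30  S(S(S(S(S(S(mul(SSZ, SZ)))))))
  →31  S(S(S(S(S(S(add(SZ, mul(SZ, SZ))))))))
  →32  S(S(S(S(S(S(S(add(Z, mul(SZ, SZ)))))))))
  →33  S(S(S(S(S(S(S(mul(SZ, SZ))))))))
  →34  S(S(S(S(S(S(S(add(SZ, mul(Z, SZ)))))))))
  →35  S(S(S(S(S(S(S(S(add(Z, mul(Z, SZ))))))))))
  →36  S(S(S(S(S(S(S(S(mul(Z, SZ)))))))))
  →37  S^8(Z)

Answer: DIFFERENT — A ⇓ S^7(Z), B ⇓ S^8(Z)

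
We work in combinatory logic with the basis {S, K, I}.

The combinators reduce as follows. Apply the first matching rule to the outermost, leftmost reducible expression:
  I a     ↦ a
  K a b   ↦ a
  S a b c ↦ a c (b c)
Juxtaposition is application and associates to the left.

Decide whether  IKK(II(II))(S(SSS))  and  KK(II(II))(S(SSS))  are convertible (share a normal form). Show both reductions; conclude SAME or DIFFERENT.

Term A:
  start: IKK(II(II))(S(SSS))
  [1] KK(II(II))(S(SSS))
  [2] K(S(SSS))

Term B:
  start: KK(II(II))(S(SSS))
  [1] K(S(SSS))

Answer: SAME — A ⇓ K(S(SSS)), B ⇓ K(S(SSS))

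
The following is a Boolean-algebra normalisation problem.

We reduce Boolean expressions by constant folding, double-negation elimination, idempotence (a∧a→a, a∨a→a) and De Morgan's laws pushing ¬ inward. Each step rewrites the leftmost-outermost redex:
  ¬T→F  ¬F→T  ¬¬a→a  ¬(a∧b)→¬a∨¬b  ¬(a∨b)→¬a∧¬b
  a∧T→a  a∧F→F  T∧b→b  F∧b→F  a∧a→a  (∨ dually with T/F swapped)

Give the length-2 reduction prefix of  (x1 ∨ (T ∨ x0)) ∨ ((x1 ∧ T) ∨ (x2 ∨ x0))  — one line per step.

  start: (x1 ∨ (T ∨ x0)) ∨ ((x1 ∧ T) ∨ (x2 ∨ x0))
  [1] (x1 ∨ T) ∨ ((x1 ∧ T) ∨ (x2 ∨ x0))
  [2] T ∨ ((x1 ∧ T) ∨ (x2 ∨ x0))

Answer: after 2 steps: T ∨ ((x1 ∧ T) ∨ (x2 ∨ x0))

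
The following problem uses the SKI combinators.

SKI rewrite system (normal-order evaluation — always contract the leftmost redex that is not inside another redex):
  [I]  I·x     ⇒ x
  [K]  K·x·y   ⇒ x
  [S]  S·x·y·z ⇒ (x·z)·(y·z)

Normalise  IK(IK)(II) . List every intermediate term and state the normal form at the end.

  start: IK(IK)(II)
  [1] K(IK)(II)
  [2] IK
  [3] K

Answer: normal form = K  (in 3 steps)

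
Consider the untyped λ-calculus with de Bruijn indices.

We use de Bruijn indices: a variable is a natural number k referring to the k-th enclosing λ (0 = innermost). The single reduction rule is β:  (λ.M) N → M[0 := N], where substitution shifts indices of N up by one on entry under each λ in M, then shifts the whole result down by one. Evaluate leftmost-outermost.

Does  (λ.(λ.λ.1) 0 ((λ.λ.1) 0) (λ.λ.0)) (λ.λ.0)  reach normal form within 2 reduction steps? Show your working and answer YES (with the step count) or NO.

  start: (λ.(λ.λ.1) 0 ((λ.λ.1) 0) (λ.λ.0)) (λ.λ.0)
  step 1: (λ.λ.1) (λ.λ.0) ((λ.λ.1) (λ.λ.0)) (λ.λ.0)
  step 2: (λ.λ.λ.0) ((λ.λ.1) (λ.λ.0)) (λ.λ.0)

Answer: NO — after 2 steps the term is (λ.λ.λ.0) ((λ.λ.1) (λ.λ.0)) (λ.λ.0), not yet normal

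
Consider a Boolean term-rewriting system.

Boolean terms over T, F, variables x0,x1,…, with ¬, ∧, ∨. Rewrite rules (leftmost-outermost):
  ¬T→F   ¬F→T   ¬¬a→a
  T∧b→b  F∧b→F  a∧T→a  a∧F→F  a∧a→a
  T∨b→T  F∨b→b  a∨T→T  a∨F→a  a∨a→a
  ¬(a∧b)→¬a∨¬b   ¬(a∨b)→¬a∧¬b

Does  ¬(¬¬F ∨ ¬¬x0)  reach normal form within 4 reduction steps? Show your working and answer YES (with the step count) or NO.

Answer: NO — after 4 steps the term is ¬¬¬x0, not yet normal

Derivation:
  start: ¬(¬¬F ∨ ¬¬x0)
  [1] ¬¬¬F ∧ ¬¬¬x0
  [2] ¬F ∧ ¬¬¬x0
  [3] T ∧ ¬¬¬x0
  [4] ¬¬¬x0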